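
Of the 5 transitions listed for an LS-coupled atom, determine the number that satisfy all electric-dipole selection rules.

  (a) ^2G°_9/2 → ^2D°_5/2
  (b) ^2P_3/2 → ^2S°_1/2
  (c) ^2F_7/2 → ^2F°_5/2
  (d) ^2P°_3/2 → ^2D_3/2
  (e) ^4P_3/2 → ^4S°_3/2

(a) forbidden (parity, ΔL, ΔJ fail)
(b) allowed
(c) allowed
(d) allowed
(e) allowed
Total allowed: 4 of 5.

4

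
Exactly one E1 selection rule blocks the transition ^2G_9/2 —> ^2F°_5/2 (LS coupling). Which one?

Initial level: S=1/2, L=4, J=9/2, parity even. Final level: S=1/2, L=3, J=5/2, parity odd.
ΔS = 0: S: 1/2 → 1/2 — ✓.
ΔJ = 0, ±1 (not J=0↔0): J: 9/2 → 5/2, ΔJ = -2 — ✗.
Parity must change: even → odd — ✓.
ΔL = 0, ±1 (not L=0↔0): L: 4 → 3, ΔL = -1 — ✓.

the ΔJ = 0, ±1 rule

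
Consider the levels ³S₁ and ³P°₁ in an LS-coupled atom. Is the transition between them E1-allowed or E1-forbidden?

Parity must change: even → odd — satisfied.
ΔS = 0: S: 1 → 1 — satisfied.
ΔL = 0, ±1 (not L=0↔0): L: 0 → 1, ΔL = +1 — satisfied.
ΔJ = 0, ±1 (not J=0↔0): J: 1 → 1, ΔJ = +0 — satisfied.
All four E1 rules are satisfied.

allowed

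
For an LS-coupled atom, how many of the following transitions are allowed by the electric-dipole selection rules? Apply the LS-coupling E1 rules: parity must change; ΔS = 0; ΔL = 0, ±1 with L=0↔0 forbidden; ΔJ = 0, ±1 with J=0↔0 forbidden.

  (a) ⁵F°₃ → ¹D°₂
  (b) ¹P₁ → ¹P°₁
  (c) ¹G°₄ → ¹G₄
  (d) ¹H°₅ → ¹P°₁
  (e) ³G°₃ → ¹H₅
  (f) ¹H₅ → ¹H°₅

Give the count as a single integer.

(a) forbidden (parity, ΔS fail)
(b) allowed
(c) allowed
(d) forbidden (parity, ΔL, ΔJ fail)
(e) forbidden (ΔS, ΔJ fail)
(f) allowed
Total allowed: 3 of 6.

3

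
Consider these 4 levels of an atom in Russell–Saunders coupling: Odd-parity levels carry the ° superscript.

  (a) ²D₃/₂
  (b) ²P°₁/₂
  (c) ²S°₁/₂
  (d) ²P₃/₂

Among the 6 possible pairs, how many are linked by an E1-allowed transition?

(a)–(b): allowed.
(a)–(c): forbidden (ΔL).
(a)–(d): forbidden (parity).
(b)–(c): forbidden (parity).
(b)–(d): allowed.
(c)–(d): allowed.
Allowed pairs: 3 of 6.

3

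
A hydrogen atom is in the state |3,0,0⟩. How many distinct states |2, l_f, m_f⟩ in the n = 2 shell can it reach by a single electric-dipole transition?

3

E1 requires Δl = ±1, so l_f ∈ {-1, 1}; with 0 ≤ l_f ≤ n_f−1 = 1, the allowed l_f values are {1}.
For l_f = 1: m_f ∈ {m_i−1, m_i, m_i+1} ∩ [−1, 1] = {-1, 0, 1} → 3 states.
Total: 3.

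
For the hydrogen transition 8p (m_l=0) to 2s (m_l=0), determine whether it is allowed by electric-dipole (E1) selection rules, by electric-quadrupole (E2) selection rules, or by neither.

Δl = 0 − 1 = -1; l_i + l_f = 1.
Δm_l = +0.
E1 (Δl = ±1, |Δm_l| ≤ 1): satisfied.
E2 (Δl = 0,±2, l_i+l_f ≥ 2, |Δm_l| ≤ 2): not satisfied.

E1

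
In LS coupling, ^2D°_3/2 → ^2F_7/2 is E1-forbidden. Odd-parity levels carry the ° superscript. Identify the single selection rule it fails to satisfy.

Reading off the term symbols: S 1/2→1/2, L 2→3, J 3/2→7/2, parity odd→even.
Parity must change: odd → even — satisfied.
ΔS = 0: S: 1/2 → 1/2 — satisfied.
ΔJ = 0, ±1 (not J=0↔0): J: 3/2 → 7/2, ΔJ = +2 — violated.
ΔL = 0, ±1 (not L=0↔0): L: 2 → 3, ΔL = +1 — satisfied.

the ΔJ = 0, ±1 rule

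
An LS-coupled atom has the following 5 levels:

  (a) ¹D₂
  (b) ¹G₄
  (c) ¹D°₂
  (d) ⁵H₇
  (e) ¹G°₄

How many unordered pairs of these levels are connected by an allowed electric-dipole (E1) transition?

2

(a)–(b): forbidden (parity, ΔL, ΔJ).
(a)–(c): allowed.
(a)–(d): forbidden (parity, ΔS, ΔL, ΔJ).
(a)–(e): forbidden (ΔL, ΔJ).
(b)–(c): forbidden (ΔL, ΔJ).
(b)–(d): forbidden (parity, ΔS, ΔJ).
(b)–(e): allowed.
(c)–(d): forbidden (ΔS, ΔL, ΔJ).
(c)–(e): forbidden (parity, ΔL, ΔJ).
(d)–(e): forbidden (ΔS, ΔJ).
Allowed pairs: 2 of 10.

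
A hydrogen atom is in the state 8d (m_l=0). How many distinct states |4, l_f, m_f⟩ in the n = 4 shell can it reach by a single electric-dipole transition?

E1 requires Δl = ±1, so l_f ∈ {1, 3}; with 0 ≤ l_f ≤ n_f−1 = 3, the allowed l_f values are {1, 3}.
For l_f = 1: m_f ∈ {m_i−1, m_i, m_i+1} ∩ [−1, 1] = {-1, 0, 1} → 3 states.
For l_f = 3: m_f ∈ {m_i−1, m_i, m_i+1} ∩ [−3, 3] = {-1, 0, 1} → 3 states.
Total: 6.

6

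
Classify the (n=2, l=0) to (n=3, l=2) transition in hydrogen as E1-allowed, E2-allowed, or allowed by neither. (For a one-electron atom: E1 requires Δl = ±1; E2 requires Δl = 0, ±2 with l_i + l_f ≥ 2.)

Δl = 2 − 0 = +2; l_i + l_f = 2.
E1 (Δl = ±1): not satisfied.
E2 (Δl = 0,±2, l_i+l_f ≥ 2): satisfied.

E2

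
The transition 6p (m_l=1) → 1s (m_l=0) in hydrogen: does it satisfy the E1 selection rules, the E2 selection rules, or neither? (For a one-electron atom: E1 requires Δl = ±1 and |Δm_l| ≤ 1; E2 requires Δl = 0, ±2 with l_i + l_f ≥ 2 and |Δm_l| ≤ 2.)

E1

Δl = 0 − 1 = -1; l_i + l_f = 1.
Δm_l = -1.
E1 (Δl = ±1, |Δm_l| ≤ 1): satisfied.
E2 (Δl = 0,±2, l_i+l_f ≥ 2, |Δm_l| ≤ 2): not satisfied.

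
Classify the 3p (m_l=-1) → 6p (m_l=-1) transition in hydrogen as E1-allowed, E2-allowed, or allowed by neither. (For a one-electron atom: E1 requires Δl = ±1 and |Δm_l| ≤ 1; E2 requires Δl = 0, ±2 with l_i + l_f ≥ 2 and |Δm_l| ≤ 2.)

Δl = 1 − 1 = +0; l_i + l_f = 2.
Δm_l = +0.
E1 (Δl = ±1, |Δm_l| ≤ 1): not satisfied.
E2 (Δl = 0,±2, l_i+l_f ≥ 2, |Δm_l| ≤ 2): satisfied.

E2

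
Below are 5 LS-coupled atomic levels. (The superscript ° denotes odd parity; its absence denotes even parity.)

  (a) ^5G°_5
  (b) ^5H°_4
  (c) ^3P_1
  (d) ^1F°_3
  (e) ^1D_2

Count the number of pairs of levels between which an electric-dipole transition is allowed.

1

(a)–(b): forbidden (parity).
(a)–(c): forbidden (ΔS, ΔL, ΔJ).
(a)–(d): forbidden (parity, ΔS, ΔJ).
(a)–(e): forbidden (ΔS, ΔL, ΔJ).
(b)–(c): forbidden (ΔS, ΔL, ΔJ).
(b)–(d): forbidden (parity, ΔS, ΔL).
(b)–(e): forbidden (ΔS, ΔL, ΔJ).
(c)–(d): forbidden (ΔS, ΔL, ΔJ).
(c)–(e): forbidden (parity, ΔS).
(d)–(e): allowed.
Allowed pairs: 1 of 10.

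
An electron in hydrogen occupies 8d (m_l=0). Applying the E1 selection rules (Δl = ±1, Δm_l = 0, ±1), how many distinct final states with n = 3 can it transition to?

E1 requires Δl = ±1, so l_f ∈ {1, 3}; with 0 ≤ l_f ≤ n_f−1 = 2, the allowed l_f values are {1}.
For l_f = 1: m_f ∈ {m_i−1, m_i, m_i+1} ∩ [−1, 1] = {-1, 0, 1} → 3 states.
Total: 3.

3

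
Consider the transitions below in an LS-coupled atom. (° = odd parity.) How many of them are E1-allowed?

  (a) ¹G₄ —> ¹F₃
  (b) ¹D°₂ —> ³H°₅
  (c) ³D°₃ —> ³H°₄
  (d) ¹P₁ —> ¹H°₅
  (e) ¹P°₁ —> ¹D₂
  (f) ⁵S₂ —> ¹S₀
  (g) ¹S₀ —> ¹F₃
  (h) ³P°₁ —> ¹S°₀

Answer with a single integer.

1

(a) forbidden (parity fails)
(b) forbidden (parity, ΔS, ΔL, ΔJ fail)
(c) forbidden (parity, ΔL fail)
(d) forbidden (ΔL, ΔJ fail)
(e) allowed
(f) forbidden (parity, ΔS, ΔL, ΔJ fail)
(g) forbidden (parity, ΔL, ΔJ fail)
(h) forbidden (parity, ΔS fail)
Total allowed: 1 of 8.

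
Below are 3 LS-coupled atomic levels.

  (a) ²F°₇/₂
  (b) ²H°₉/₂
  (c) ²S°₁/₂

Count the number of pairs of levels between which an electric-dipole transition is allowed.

(a)–(b): forbidden (parity, ΔL).
(a)–(c): forbidden (parity, ΔL, ΔJ).
(b)–(c): forbidden (parity, ΔL, ΔJ).
Allowed pairs: 0 of 3.

0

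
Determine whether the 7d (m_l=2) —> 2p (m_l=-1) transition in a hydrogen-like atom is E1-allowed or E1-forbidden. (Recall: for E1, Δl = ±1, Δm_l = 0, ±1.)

forbidden

Δl = 1 − 2 = -1; the E1 rule Δl = ±1 is ok.
m_l: 2 → -1 (Δm_l = -3). |Δm_l| ≤ 1 fails.
The transition is electric-dipole forbidden.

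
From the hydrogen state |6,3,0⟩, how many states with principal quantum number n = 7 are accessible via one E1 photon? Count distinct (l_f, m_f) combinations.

6

E1 requires Δl = ±1, so l_f ∈ {2, 4}; with 0 ≤ l_f ≤ n_f−1 = 6, the allowed l_f values are {2, 4}.
For l_f = 2: m_f ∈ {m_i−1, m_i, m_i+1} ∩ [−2, 2] = {-1, 0, 1} → 3 states.
For l_f = 4: m_f ∈ {m_i−1, m_i, m_i+1} ∩ [−4, 4] = {-1, 0, 1} → 3 states.
Total: 6.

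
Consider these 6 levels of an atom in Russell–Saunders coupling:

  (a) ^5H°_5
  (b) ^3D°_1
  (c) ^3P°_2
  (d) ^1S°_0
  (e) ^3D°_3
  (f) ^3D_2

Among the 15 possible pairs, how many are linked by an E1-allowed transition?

(a)–(b): forbidden (parity, ΔS, ΔL, ΔJ).
(a)–(c): forbidden (parity, ΔS, ΔL, ΔJ).
(a)–(d): forbidden (parity, ΔS, ΔL, ΔJ).
(a)–(e): forbidden (parity, ΔS, ΔL, ΔJ).
(a)–(f): forbidden (ΔS, ΔL, ΔJ).
(b)–(c): forbidden (parity).
(b)–(d): forbidden (parity, ΔS, ΔL).
(b)–(e): forbidden (parity, ΔJ).
(b)–(f): allowed.
(c)–(d): forbidden (parity, ΔS, ΔJ).
(c)–(e): forbidden (parity).
(c)–(f): allowed.
(d)–(e): forbidden (parity, ΔS, ΔL, ΔJ).
(d)–(f): forbidden (ΔS, ΔL, ΔJ).
(e)–(f): allowed.
Allowed pairs: 3 of 15.

3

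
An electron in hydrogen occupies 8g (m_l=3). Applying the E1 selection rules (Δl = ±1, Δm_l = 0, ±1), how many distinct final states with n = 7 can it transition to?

5

E1 requires Δl = ±1, so l_f ∈ {3, 5}; with 0 ≤ l_f ≤ n_f−1 = 6, the allowed l_f values are {3, 5}.
For l_f = 3: m_f ∈ {m_i−1, m_i, m_i+1} ∩ [−3, 3] = {2, 3} → 2 states.
For l_f = 5: m_f ∈ {m_i−1, m_i, m_i+1} ∩ [−5, 5] = {2, 3, 4} → 3 states.
Total: 5.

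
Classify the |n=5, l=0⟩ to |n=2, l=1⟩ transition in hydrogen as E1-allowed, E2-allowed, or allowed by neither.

E1

Δl = 1 − 0 = +1; l_i + l_f = 1.
E1 (Δl = ±1): satisfied.
E2 (Δl = 0,±2, l_i+l_f ≥ 2): not satisfied.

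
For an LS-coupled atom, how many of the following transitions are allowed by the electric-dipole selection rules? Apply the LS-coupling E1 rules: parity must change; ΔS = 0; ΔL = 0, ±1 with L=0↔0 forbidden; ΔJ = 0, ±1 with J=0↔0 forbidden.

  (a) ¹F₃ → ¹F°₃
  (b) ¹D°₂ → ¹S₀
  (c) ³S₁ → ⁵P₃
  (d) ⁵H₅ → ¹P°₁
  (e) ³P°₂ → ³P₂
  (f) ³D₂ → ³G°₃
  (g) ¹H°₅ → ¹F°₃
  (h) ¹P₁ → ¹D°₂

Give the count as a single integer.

3

(a) allowed
(b) forbidden (ΔL, ΔJ fail)
(c) forbidden (parity, ΔS, ΔJ fail)
(d) forbidden (ΔS, ΔL, ΔJ fail)
(e) allowed
(f) forbidden (ΔL fails)
(g) forbidden (parity, ΔL, ΔJ fail)
(h) allowed
Total allowed: 3 of 8.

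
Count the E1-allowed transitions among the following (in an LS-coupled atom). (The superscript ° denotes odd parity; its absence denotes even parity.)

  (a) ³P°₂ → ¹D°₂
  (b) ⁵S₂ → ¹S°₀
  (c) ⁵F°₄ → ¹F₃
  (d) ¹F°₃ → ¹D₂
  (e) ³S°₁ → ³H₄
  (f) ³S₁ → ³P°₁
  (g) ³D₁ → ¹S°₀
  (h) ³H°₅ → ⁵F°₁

(a) forbidden (parity, ΔS fail)
(b) forbidden (ΔS, ΔL, ΔJ fail)
(c) forbidden (ΔS fails)
(d) allowed
(e) forbidden (ΔL, ΔJ fail)
(f) allowed
(g) forbidden (ΔS, ΔL fail)
(h) forbidden (parity, ΔS, ΔL, ΔJ fail)
Total allowed: 2 of 8.

2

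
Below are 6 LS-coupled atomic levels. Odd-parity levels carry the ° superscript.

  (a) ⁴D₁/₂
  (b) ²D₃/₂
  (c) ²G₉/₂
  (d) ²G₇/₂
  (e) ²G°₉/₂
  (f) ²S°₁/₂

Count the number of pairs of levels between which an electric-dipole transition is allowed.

(a)–(b): forbidden (parity, ΔS).
(a)–(c): forbidden (parity, ΔS, ΔL, ΔJ).
(a)–(d): forbidden (parity, ΔS, ΔL, ΔJ).
(a)–(e): forbidden (ΔS, ΔL, ΔJ).
(a)–(f): forbidden (ΔS, ΔL).
(b)–(c): forbidden (parity, ΔL, ΔJ).
(b)–(d): forbidden (parity, ΔL, ΔJ).
(b)–(e): forbidden (ΔL, ΔJ).
(b)–(f): forbidden (ΔL).
(c)–(d): forbidden (parity).
(c)–(e): allowed.
(c)–(f): forbidden (ΔL, ΔJ).
(d)–(e): allowed.
(d)–(f): forbidden (ΔL, ΔJ).
(e)–(f): forbidden (parity, ΔL, ΔJ).
Allowed pairs: 2 of 15.

2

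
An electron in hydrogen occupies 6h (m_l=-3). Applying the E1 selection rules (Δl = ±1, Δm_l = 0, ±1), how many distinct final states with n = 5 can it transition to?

E1 requires Δl = ±1, so l_f ∈ {4, 6}; with 0 ≤ l_f ≤ n_f−1 = 4, the allowed l_f values are {4}.
For l_f = 4: m_f ∈ {m_i−1, m_i, m_i+1} ∩ [−4, 4] = {-4, -3, -2} → 3 states.
Total: 3.

3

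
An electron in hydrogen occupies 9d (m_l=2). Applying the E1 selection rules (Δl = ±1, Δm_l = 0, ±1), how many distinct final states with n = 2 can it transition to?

1

E1 requires Δl = ±1, so l_f ∈ {1, 3}; with 0 ≤ l_f ≤ n_f−1 = 1, the allowed l_f values are {1}.
For l_f = 1: m_f ∈ {m_i−1, m_i, m_i+1} ∩ [−1, 1] = {1} → 1 state.
Total: 1.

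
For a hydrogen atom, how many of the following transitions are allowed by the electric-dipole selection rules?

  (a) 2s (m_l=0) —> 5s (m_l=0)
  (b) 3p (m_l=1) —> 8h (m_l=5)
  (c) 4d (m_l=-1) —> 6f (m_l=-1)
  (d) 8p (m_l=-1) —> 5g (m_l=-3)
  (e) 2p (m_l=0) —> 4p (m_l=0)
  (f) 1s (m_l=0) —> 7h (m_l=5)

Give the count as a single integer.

(a) forbidden — Δl = +0 (E1 requires Δl = ±1)
(b) forbidden — Δl = +4 (E1 requires Δl = ±1); Δm_l = +4 (E1 requires Δm_l = 0, ±1)
(c) allowed
(d) forbidden — Δl = +3 (E1 requires Δl = ±1); Δm_l = -2 (E1 requires Δm_l = 0, ±1)
(e) forbidden — Δl = +0 (E1 requires Δl = ±1)
(f) forbidden — Δl = +5 (E1 requires Δl = ±1); Δm_l = +5 (E1 requires Δm_l = 0, ±1)
Total allowed: 1 of 6.

1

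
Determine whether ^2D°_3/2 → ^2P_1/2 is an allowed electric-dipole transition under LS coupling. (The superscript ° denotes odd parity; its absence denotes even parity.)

allowed

Parity must change: odd → even — ok.
ΔS = 0: S: 1/2 → 1/2 — ok.
ΔL = 0, ±1 (not L=0↔0): L: 2 → 1, ΔL = -1 — ok.
ΔJ = 0, ±1 (not J=0↔0): J: 3/2 → 1/2, ΔJ = -1 — ok.
All four E1 rules are satisfied.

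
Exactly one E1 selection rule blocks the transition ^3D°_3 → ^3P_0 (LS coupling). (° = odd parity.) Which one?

Parity must change: odd → even — passes.
ΔS = 0: S: 1 → 1 — passes.
ΔL = 0, ±1 (not L=0↔0): L: 2 → 1, ΔL = -1 — passes.
ΔJ = 0, ±1 (not J=0↔0): J: 3 → 0, ΔJ = -3 — fails.

the ΔJ = 0, ±1 rule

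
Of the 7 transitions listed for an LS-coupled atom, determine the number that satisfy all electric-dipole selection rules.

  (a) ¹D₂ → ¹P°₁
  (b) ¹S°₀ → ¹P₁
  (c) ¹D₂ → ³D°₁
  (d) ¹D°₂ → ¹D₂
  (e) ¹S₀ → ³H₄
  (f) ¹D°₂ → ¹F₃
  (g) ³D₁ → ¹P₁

(a) allowed
(b) allowed
(c) forbidden (ΔS fails)
(d) allowed
(e) forbidden (parity, ΔS, ΔL, ΔJ fail)
(f) allowed
(g) forbidden (parity, ΔS fail)
Total allowed: 4 of 7.

4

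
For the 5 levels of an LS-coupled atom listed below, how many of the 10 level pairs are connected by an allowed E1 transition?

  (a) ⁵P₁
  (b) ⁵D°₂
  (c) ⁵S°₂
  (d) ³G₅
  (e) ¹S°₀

(a)–(b): allowed.
(a)–(c): allowed.
(a)–(d): forbidden (parity, ΔS, ΔL, ΔJ).
(a)–(e): forbidden (ΔS).
(b)–(c): forbidden (parity, ΔL).
(b)–(d): forbidden (ΔS, ΔL, ΔJ).
(b)–(e): forbidden (parity, ΔS, ΔL, ΔJ).
(c)–(d): forbidden (ΔS, ΔL, ΔJ).
(c)–(e): forbidden (parity, ΔS, ΔL, ΔJ).
(d)–(e): forbidden (ΔS, ΔL, ΔJ).
Allowed pairs: 2 of 10.

2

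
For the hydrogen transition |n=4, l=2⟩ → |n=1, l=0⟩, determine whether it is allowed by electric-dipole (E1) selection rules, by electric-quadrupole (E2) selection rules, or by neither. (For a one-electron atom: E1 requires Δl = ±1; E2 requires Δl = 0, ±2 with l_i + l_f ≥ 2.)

Δl = 0 − 2 = -2; l_i + l_f = 2.
E1 (Δl = ±1): not satisfied.
E2 (Δl = 0,±2, l_i+l_f ≥ 2): satisfied.

E2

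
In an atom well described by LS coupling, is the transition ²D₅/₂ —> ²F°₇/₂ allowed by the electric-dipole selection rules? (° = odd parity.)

Parity must change: even → odd — passes.
ΔS = 0: S: 1/2 → 1/2 — passes.
ΔL = 0, ±1 (not L=0↔0): L: 2 → 3, ΔL = +1 — passes.
ΔJ = 0, ±1 (not J=0↔0): J: 5/2 → 7/2, ΔJ = +1 — passes.
All four E1 rules are satisfied.

allowed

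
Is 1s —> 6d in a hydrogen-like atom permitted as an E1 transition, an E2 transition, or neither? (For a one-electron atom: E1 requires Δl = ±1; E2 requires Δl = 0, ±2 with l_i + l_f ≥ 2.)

E2

Δl = 2 − 0 = +2; l_i + l_f = 2.
E1 (Δl = ±1): not satisfied.
E2 (Δl = 0,±2, l_i+l_f ≥ 2): satisfied.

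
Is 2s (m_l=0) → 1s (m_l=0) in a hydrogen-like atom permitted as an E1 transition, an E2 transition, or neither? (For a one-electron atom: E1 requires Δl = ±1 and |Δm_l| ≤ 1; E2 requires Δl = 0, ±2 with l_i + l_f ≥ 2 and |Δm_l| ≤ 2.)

neither

Δl = 0 − 0 = +0; l_i + l_f = 0.
Δm_l = +0.
E1 (Δl = ±1, |Δm_l| ≤ 1): not satisfied.
E2 (Δl = 0,±2, l_i+l_f ≥ 2, |Δm_l| ≤ 2): not satisfied.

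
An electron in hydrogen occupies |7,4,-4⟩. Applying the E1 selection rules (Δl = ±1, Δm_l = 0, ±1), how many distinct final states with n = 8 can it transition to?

E1 requires Δl = ±1, so l_f ∈ {3, 5}; with 0 ≤ l_f ≤ n_f−1 = 7, the allowed l_f values are {3, 5}.
For l_f = 3: m_f ∈ {m_i−1, m_i, m_i+1} ∩ [−3, 3] = {-3} → 1 state.
For l_f = 5: m_f ∈ {m_i−1, m_i, m_i+1} ∩ [−5, 5] = {-5, -4, -3} → 3 states.
Total: 4.

4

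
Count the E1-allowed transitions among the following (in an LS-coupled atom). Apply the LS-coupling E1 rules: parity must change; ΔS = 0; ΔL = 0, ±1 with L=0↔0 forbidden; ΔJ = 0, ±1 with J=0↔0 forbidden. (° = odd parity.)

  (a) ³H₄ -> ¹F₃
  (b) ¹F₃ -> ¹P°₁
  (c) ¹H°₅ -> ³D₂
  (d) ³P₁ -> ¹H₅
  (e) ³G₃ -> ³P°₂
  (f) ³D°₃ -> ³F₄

1

(a) forbidden (parity, ΔS, ΔL fail)
(b) forbidden (ΔL, ΔJ fail)
(c) forbidden (ΔS, ΔL, ΔJ fail)
(d) forbidden (parity, ΔS, ΔL, ΔJ fail)
(e) forbidden (ΔL fails)
(f) allowed
Total allowed: 1 of 6.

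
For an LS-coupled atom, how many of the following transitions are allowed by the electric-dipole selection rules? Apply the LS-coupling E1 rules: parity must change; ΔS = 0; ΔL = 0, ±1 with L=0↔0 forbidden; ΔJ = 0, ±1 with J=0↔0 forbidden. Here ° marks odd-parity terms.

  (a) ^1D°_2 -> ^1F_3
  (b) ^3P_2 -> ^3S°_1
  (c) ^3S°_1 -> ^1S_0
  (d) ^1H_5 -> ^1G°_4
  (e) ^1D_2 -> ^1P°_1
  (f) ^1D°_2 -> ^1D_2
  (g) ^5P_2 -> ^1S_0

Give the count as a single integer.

(a) allowed
(b) allowed
(c) forbidden (ΔS, ΔL fail)
(d) allowed
(e) allowed
(f) allowed
(g) forbidden (parity, ΔS, ΔJ fail)
Total allowed: 5 of 7.

5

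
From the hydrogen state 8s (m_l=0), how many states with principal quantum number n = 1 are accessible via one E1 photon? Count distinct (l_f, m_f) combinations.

E1 requires l_f ∈ {-1, 1}, but neither lies in [0, 0], so no final state is reachable.
Total: 0.

0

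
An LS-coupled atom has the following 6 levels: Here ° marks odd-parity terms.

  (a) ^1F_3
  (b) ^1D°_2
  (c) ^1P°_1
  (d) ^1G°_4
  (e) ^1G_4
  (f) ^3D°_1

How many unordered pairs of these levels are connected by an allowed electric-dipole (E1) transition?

(a)–(b): allowed.
(a)–(c): forbidden (ΔL, ΔJ).
(a)–(d): allowed.
(a)–(e): forbidden (parity).
(a)–(f): forbidden (ΔS, ΔJ).
(b)–(c): forbidden (parity).
(b)–(d): forbidden (parity, ΔL, ΔJ).
(b)–(e): forbidden (ΔL, ΔJ).
(b)–(f): forbidden (parity, ΔS).
(c)–(d): forbidden (parity, ΔL, ΔJ).
(c)–(e): forbidden (ΔL, ΔJ).
(c)–(f): forbidden (parity, ΔS).
(d)–(e): allowed.
(d)–(f): forbidden (parity, ΔS, ΔL, ΔJ).
(e)–(f): forbidden (ΔS, ΔL, ΔJ).
Allowed pairs: 3 of 15.

3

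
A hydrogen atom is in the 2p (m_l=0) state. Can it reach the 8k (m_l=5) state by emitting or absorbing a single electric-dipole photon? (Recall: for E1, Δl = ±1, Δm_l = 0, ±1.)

forbidden

Initial l = 1, final l = 7, so Δl = +6. E1 requires Δl = ±1: ✗.
m_l: 0 → 5 (Δm_l = +5). |Δm_l| ≤ 1 ✗.
The transition is electric-dipole forbidden.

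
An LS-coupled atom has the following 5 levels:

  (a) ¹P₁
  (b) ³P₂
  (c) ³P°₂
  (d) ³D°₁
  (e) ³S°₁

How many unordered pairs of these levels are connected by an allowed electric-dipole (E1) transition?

(a)–(b): forbidden (parity, ΔS).
(a)–(c): forbidden (ΔS).
(a)–(d): forbidden (ΔS).
(a)–(e): forbidden (ΔS).
(b)–(c): allowed.
(b)–(d): allowed.
(b)–(e): allowed.
(c)–(d): forbidden (parity).
(c)–(e): forbidden (parity).
(d)–(e): forbidden (parity, ΔL).
Allowed pairs: 3 of 10.

3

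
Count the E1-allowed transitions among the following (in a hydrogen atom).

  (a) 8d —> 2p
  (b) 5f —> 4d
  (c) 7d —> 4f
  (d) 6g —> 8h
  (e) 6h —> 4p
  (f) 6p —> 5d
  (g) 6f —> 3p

5

(a) allowed
(b) allowed
(c) allowed
(d) allowed
(e) forbidden — Δl = -4 (E1 requires Δl = ±1)
(f) allowed
(g) forbidden — Δl = -2 (E1 requires Δl = ±1)
Total allowed: 5 of 7.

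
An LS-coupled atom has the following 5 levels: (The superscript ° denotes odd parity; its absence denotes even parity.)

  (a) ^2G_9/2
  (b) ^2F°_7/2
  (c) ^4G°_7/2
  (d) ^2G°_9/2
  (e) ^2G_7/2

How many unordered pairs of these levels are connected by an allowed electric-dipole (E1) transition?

(a)–(b): allowed.
(a)–(c): forbidden (ΔS).
(a)–(d): allowed.
(a)–(e): forbidden (parity).
(b)–(c): forbidden (parity, ΔS).
(b)–(d): forbidden (parity).
(b)–(e): allowed.
(c)–(d): forbidden (parity, ΔS).
(c)–(e): forbidden (ΔS).
(d)–(e): allowed.
Allowed pairs: 4 of 10.

4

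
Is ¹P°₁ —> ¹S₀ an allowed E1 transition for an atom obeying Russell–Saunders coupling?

allowed

Parity must change: odd → even — passes.
ΔS = 0: S: 0 → 0 — passes.
ΔL = 0, ±1 (not L=0↔0): L: 1 → 0, ΔL = -1 — passes.
ΔJ = 0, ±1 (not J=0↔0): J: 1 → 0, ΔJ = -1 — passes.
All four E1 rules are satisfied.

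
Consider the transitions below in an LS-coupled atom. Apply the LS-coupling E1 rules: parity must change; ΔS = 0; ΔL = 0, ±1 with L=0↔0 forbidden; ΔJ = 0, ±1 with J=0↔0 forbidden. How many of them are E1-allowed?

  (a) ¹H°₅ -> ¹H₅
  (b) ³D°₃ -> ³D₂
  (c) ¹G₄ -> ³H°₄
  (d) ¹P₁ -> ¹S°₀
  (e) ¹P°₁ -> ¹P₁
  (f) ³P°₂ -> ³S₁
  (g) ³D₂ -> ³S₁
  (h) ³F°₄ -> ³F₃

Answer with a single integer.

6

(a) allowed
(b) allowed
(c) forbidden (ΔS fails)
(d) allowed
(e) allowed
(f) allowed
(g) forbidden (parity, ΔL fail)
(h) allowed
Total allowed: 6 of 8.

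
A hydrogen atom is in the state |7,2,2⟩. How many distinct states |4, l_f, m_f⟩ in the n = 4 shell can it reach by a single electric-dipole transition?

4

E1 requires Δl = ±1, so l_f ∈ {1, 3}; with 0 ≤ l_f ≤ n_f−1 = 3, the allowed l_f values are {1, 3}.
For l_f = 1: m_f ∈ {m_i−1, m_i, m_i+1} ∩ [−1, 1] = {1} → 1 state.
For l_f = 3: m_f ∈ {m_i−1, m_i, m_i+1} ∩ [−3, 3] = {1, 2, 3} → 3 states.
Total: 4.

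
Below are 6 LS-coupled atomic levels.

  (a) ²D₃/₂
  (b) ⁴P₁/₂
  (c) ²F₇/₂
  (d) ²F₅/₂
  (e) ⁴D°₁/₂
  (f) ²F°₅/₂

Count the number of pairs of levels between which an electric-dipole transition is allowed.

4

(a)–(b): forbidden (parity, ΔS).
(a)–(c): forbidden (parity, ΔJ).
(a)–(d): forbidden (parity).
(a)–(e): forbidden (ΔS).
(a)–(f): allowed.
(b)–(c): forbidden (parity, ΔS, ΔL, ΔJ).
(b)–(d): forbidden (parity, ΔS, ΔL, ΔJ).
(b)–(e): allowed.
(b)–(f): forbidden (ΔS, ΔL, ΔJ).
(c)–(d): forbidden (parity).
(c)–(e): forbidden (ΔS, ΔJ).
(c)–(f): allowed.
(d)–(e): forbidden (ΔS, ΔJ).
(d)–(f): allowed.
(e)–(f): forbidden (parity, ΔS, ΔJ).
Allowed pairs: 4 of 15.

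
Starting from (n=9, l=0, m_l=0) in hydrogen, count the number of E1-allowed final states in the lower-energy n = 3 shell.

E1 requires Δl = ±1, so l_f ∈ {-1, 1}; with 0 ≤ l_f ≤ n_f−1 = 2, the allowed l_f values are {1}.
For l_f = 1: m_f ∈ {m_i−1, m_i, m_i+1} ∩ [−1, 1] = {-1, 0, 1} → 3 states.
Total: 3.

3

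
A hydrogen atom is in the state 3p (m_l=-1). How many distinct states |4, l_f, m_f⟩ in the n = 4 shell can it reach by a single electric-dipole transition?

4

E1 requires Δl = ±1, so l_f ∈ {0, 2}; with 0 ≤ l_f ≤ n_f−1 = 3, the allowed l_f values are {0, 2}.
For l_f = 0: m_f ∈ {m_i−1, m_i, m_i+1} ∩ [−0, 0] = {0} → 1 state.
For l_f = 2: m_f ∈ {m_i−1, m_i, m_i+1} ∩ [−2, 2] = {-2, -1, 0} → 3 states.
Total: 4.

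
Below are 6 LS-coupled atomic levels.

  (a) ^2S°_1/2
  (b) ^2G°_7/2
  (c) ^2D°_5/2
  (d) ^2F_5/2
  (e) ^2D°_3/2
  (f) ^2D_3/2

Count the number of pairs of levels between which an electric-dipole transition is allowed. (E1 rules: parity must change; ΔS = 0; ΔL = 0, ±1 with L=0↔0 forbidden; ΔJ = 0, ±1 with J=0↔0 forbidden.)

(a)–(b): forbidden (parity, ΔL, ΔJ).
(a)–(c): forbidden (parity, ΔL, ΔJ).
(a)–(d): forbidden (ΔL, ΔJ).
(a)–(e): forbidden (parity, ΔL).
(a)–(f): forbidden (ΔL).
(b)–(c): forbidden (parity, ΔL).
(b)–(d): allowed.
(b)–(e): forbidden (parity, ΔL, ΔJ).
(b)–(f): forbidden (ΔL, ΔJ).
(c)–(d): allowed.
(c)–(e): forbidden (parity).
(c)–(f): allowed.
(d)–(e): allowed.
(d)–(f): forbidden (parity).
(e)–(f): allowed.
Allowed pairs: 5 of 15.

5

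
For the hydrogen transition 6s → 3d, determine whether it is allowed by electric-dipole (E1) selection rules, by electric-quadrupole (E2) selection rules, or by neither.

Δl = 2 − 0 = +2; l_i + l_f = 2.
E1 (Δl = ±1): not satisfied.
E2 (Δl = 0,±2, l_i+l_f ≥ 2): satisfied.

E2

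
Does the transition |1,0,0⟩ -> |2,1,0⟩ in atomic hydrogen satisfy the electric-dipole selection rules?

allowed

Δl = 1 − 0 = +1; the E1 rule Δl = ±1 is passes.
m_l: 0 → 0 (Δm_l = +0). |Δm_l| ≤ 1 passes.
All E1 selection rules are satisfied.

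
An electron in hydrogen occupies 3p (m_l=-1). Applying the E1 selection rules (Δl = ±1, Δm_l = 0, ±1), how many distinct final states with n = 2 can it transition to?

1

E1 requires Δl = ±1, so l_f ∈ {0, 2}; with 0 ≤ l_f ≤ n_f−1 = 1, the allowed l_f values are {0}.
For l_f = 0: m_f ∈ {m_i−1, m_i, m_i+1} ∩ [−0, 0] = {0} → 1 state.
Total: 1.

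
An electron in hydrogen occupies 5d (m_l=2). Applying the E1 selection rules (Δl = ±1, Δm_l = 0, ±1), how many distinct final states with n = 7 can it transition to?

E1 requires Δl = ±1, so l_f ∈ {1, 3}; with 0 ≤ l_f ≤ n_f−1 = 6, the allowed l_f values are {1, 3}.
For l_f = 1: m_f ∈ {m_i−1, m_i, m_i+1} ∩ [−1, 1] = {1} → 1 state.
For l_f = 3: m_f ∈ {m_i−1, m_i, m_i+1} ∩ [−3, 3] = {1, 2, 3} → 3 states.
Total: 4.

4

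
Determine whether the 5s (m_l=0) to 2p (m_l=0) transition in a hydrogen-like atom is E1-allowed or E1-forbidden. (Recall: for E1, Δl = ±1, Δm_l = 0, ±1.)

l: 0 → 1 (Δl = +1). Δl = ±1 ✓.
Δm_l = 0 − (0) = +0. E1 requires Δm_l = 0, ±1: ✓.
All E1 selection rules are satisfied.

allowed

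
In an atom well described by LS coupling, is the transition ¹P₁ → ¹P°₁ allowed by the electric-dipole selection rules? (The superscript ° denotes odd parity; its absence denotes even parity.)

allowed

Parity must change: even → odd — ✓.
ΔS = 0: S: 0 → 0 — ✓.
ΔL = 0, ±1 (not L=0↔0): L: 1 → 1, ΔL = +0 — ✓.
ΔJ = 0, ±1 (not J=0↔0): J: 1 → 1, ΔJ = +0 — ✓.
All four E1 rules are satisfied.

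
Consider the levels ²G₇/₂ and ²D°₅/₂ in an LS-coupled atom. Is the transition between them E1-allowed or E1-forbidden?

forbidden

Parity must change: even → odd — ok.
ΔS = 0: S: 1/2 → 1/2 — ok.
ΔL = 0, ±1 (not L=0↔0): L: 4 → 2, ΔL = -2 — fails.
ΔJ = 0, ±1 (not J=0↔0): J: 7/2 → 5/2, ΔJ = -1 — ok.
Rule(s) violated: ΔL.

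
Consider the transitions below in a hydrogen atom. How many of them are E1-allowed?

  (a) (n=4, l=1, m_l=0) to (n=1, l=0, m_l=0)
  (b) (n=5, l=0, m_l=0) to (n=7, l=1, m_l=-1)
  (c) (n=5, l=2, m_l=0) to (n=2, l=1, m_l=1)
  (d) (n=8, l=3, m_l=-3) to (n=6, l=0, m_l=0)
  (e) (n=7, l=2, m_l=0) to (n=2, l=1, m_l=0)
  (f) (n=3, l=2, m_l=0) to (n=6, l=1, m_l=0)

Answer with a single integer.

(a) allowed
(b) allowed
(c) allowed
(d) forbidden — Δl = -3 (E1 requires Δl = ±1); Δm_l = +3 (E1 requires Δm_l = 0, ±1)
(e) allowed
(f) allowed
Total allowed: 5 of 6.

5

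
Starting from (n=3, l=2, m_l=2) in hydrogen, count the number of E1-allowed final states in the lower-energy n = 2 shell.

E1 requires Δl = ±1, so l_f ∈ {1, 3}; with 0 ≤ l_f ≤ n_f−1 = 1, the allowed l_f values are {1}.
For l_f = 1: m_f ∈ {m_i−1, m_i, m_i+1} ∩ [−1, 1] = {1} → 1 state.
Total: 1.

1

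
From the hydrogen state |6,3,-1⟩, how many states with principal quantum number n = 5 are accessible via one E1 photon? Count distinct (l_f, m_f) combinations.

6

E1 requires Δl = ±1, so l_f ∈ {2, 4}; with 0 ≤ l_f ≤ n_f−1 = 4, the allowed l_f values are {2, 4}.
For l_f = 2: m_f ∈ {m_i−1, m_i, m_i+1} ∩ [−2, 2] = {-2, -1, 0} → 3 states.
For l_f = 4: m_f ∈ {m_i−1, m_i, m_i+1} ∩ [−4, 4] = {-2, -1, 0} → 3 states.
Total: 6.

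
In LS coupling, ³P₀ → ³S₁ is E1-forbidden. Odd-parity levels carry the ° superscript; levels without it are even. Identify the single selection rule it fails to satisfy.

parity

Initial level: S=1, L=1, J=0, parity even. Final level: S=1, L=0, J=1, parity even.
Parity must change: even → even — ✗.
ΔS = 0: S: 1 → 1 — ✓.
ΔL = 0, ±1 (not L=0↔0): L: 1 → 0, ΔL = -1 — ✓.
ΔJ = 0, ±1 (not J=0↔0): J: 0 → 1, ΔJ = +1 — ✓.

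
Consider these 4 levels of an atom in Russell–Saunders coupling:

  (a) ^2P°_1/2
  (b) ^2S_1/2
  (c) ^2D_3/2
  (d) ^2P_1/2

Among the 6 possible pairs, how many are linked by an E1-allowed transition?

(a)–(b): allowed.
(a)–(c): allowed.
(a)–(d): allowed.
(b)–(c): forbidden (parity, ΔL).
(b)–(d): forbidden (parity).
(c)–(d): forbidden (parity).
Allowed pairs: 3 of 6.

3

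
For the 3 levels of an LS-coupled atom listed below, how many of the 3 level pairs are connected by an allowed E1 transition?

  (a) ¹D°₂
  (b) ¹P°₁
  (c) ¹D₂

(a)–(b): forbidden (parity).
(a)–(c): allowed.
(b)–(c): allowed.
Allowed pairs: 2 of 3.

2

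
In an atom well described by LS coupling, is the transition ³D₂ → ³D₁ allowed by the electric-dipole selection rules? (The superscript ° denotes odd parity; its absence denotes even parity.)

forbidden

Reading off the term symbols: S 1→1, L 2→2, J 2→1, parity even→even.
Parity must change: even → even — fails.
ΔS = 0: S: 1 → 1 — ok.
ΔL = 0, ±1 (not L=0↔0): L: 2 → 2, ΔL = +0 — ok.
ΔJ = 0, ±1 (not J=0↔0): J: 2 → 1, ΔJ = -1 — ok.
Rule(s) violated: parity.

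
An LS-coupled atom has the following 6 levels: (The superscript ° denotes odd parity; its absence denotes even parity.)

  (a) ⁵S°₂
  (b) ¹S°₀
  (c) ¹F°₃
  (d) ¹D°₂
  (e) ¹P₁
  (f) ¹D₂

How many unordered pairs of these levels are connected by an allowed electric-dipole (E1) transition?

4

(a)–(b): forbidden (parity, ΔS, ΔL, ΔJ).
(a)–(c): forbidden (parity, ΔS, ΔL).
(a)–(d): forbidden (parity, ΔS, ΔL).
(a)–(e): forbidden (ΔS).
(a)–(f): forbidden (ΔS, ΔL).
(b)–(c): forbidden (parity, ΔL, ΔJ).
(b)–(d): forbidden (parity, ΔL, ΔJ).
(b)–(e): allowed.
(b)–(f): forbidden (ΔL, ΔJ).
(c)–(d): forbidden (parity).
(c)–(e): forbidden (ΔL, ΔJ).
(c)–(f): allowed.
(d)–(e): allowed.
(d)–(f): allowed.
(e)–(f): forbidden (parity).
Allowed pairs: 4 of 15.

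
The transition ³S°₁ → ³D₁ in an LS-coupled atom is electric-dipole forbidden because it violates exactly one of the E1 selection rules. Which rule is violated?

Initial level: S=1, L=0, J=1, parity odd. Final level: S=1, L=2, J=1, parity even.
Parity must change: odd → even — passes.
ΔS = 0: S: 1 → 1 — passes.
ΔL = 0, ±1 (not L=0↔0): L: 0 → 2, ΔL = +2 — fails.
ΔJ = 0, ±1 (not J=0↔0): J: 1 → 1, ΔJ = +0 — passes.

the ΔL = 0, ±1 rule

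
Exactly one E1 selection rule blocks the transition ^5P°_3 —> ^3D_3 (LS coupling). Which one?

Initial level: S=2, L=1, J=3, parity odd. Final level: S=1, L=2, J=3, parity even.
Parity must change: odd → even — passes.
ΔS = 0: S: 2 → 1 — fails.
ΔL = 0, ±1 (not L=0↔0): L: 1 → 2, ΔL = +1 — passes.
ΔJ = 0, ±1 (not J=0↔0): J: 3 → 3, ΔJ = +0 — passes.

the ΔS = 0 rule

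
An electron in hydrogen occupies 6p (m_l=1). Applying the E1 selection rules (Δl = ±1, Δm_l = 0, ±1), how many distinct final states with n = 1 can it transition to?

E1 requires Δl = ±1, so l_f ∈ {0, 2}; with 0 ≤ l_f ≤ n_f−1 = 0, the allowed l_f values are {0}.
For l_f = 0: m_f ∈ {m_i−1, m_i, m_i+1} ∩ [−0, 0] = {0} → 1 state.
Total: 1.

1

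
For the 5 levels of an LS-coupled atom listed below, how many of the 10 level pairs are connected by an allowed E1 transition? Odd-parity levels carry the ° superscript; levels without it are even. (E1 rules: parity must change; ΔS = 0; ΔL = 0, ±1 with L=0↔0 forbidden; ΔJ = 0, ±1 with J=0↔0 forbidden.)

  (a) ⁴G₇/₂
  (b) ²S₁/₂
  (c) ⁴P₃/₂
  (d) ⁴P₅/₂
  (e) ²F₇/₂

0

(a)–(b): forbidden (parity, ΔS, ΔL, ΔJ).
(a)–(c): forbidden (parity, ΔL, ΔJ).
(a)–(d): forbidden (parity, ΔL).
(a)–(e): forbidden (parity, ΔS).
(b)–(c): forbidden (parity, ΔS).
(b)–(d): forbidden (parity, ΔS, ΔJ).
(b)–(e): forbidden (parity, ΔL, ΔJ).
(c)–(d): forbidden (parity).
(c)–(e): forbidden (parity, ΔS, ΔL, ΔJ).
(d)–(e): forbidden (parity, ΔS, ΔL).
Allowed pairs: 0 of 10.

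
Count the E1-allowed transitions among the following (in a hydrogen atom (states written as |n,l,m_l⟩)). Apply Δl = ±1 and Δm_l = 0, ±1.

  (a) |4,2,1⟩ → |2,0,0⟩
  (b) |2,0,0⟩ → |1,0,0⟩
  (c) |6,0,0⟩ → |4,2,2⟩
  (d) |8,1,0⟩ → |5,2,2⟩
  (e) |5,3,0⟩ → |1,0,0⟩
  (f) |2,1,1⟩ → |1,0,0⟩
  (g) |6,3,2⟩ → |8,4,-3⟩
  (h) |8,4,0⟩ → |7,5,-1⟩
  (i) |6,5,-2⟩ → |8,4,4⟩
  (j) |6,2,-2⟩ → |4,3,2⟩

(a) forbidden — Δl = -2 (E1 requires Δl = ±1)
(b) forbidden — Δl = +0 (E1 requires Δl = ±1)
(c) forbidden — Δl = +2 (E1 requires Δl = ±1); Δm_l = +2 (E1 requires Δm_l = 0, ±1)
(d) forbidden — Δm_l = +2 (E1 requires Δm_l = 0, ±1)
(e) forbidden — Δl = -3 (E1 requires Δl = ±1)
(f) allowed
(g) forbidden — Δm_l = -5 (E1 requires Δm_l = 0, ±1)
(h) allowed
(i) forbidden — Δm_l = +6 (E1 requires Δm_l = 0, ±1)
(j) forbidden — Δm_l = +4 (E1 requires Δm_l = 0, ±1)
Total allowed: 2 of 10.

2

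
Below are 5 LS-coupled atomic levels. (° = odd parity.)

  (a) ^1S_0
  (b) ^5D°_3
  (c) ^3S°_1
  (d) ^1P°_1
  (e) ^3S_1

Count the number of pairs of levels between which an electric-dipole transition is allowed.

1

(a)–(b): forbidden (ΔS, ΔL, ΔJ).
(a)–(c): forbidden (ΔS, ΔL).
(a)–(d): allowed.
(a)–(e): forbidden (parity, ΔS, ΔL).
(b)–(c): forbidden (parity, ΔS, ΔL, ΔJ).
(b)–(d): forbidden (parity, ΔS, ΔJ).
(b)–(e): forbidden (ΔS, ΔL, ΔJ).
(c)–(d): forbidden (parity, ΔS).
(c)–(e): forbidden (ΔL).
(d)–(e): forbidden (ΔS).
Allowed pairs: 1 of 10.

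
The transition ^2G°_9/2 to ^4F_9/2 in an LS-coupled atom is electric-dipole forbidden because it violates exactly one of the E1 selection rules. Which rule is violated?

the ΔS = 0 rule

Reading off the term symbols: S 1/2→3/2, L 4→3, J 9/2→9/2, parity odd→even.
Parity must change: odd → even — ✓.
ΔS = 0: S: 1/2 → 3/2 — ✗.
ΔL = 0, ±1 (not L=0↔0): L: 4 → 3, ΔL = -1 — ✓.
ΔJ = 0, ±1 (not J=0↔0): J: 9/2 → 9/2, ΔJ = +0 — ✓.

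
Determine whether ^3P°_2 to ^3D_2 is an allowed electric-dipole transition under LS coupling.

Reading off the term symbols: S 1→1, L 1→2, J 2→2, parity odd→even.
Parity must change: odd → even — ok.
ΔS = 0: S: 1 → 1 — ok.
ΔL = 0, ±1 (not L=0↔0): L: 1 → 2, ΔL = +1 — ok.
ΔJ = 0, ±1 (not J=0↔0): J: 2 → 2, ΔJ = +0 — ok.
All four E1 rules are satisfied.

allowed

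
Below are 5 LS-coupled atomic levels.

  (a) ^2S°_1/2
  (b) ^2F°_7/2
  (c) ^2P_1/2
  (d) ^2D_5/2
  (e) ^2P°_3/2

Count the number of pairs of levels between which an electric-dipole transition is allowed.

4

(a)–(b): forbidden (parity, ΔL, ΔJ).
(a)–(c): allowed.
(a)–(d): forbidden (ΔL, ΔJ).
(a)–(e): forbidden (parity).
(b)–(c): forbidden (ΔL, ΔJ).
(b)–(d): allowed.
(b)–(e): forbidden (parity, ΔL, ΔJ).
(c)–(d): forbidden (parity, ΔJ).
(c)–(e): allowed.
(d)–(e): allowed.
Allowed pairs: 4 of 10.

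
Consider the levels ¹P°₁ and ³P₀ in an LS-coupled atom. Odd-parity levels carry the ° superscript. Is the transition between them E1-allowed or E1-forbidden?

Parity must change: odd → even — satisfied.
ΔS = 0: S: 0 → 1 — violated.
ΔL = 0, ±1 (not L=0↔0): L: 1 → 1, ΔL = +0 — satisfied.
ΔJ = 0, ±1 (not J=0↔0): J: 1 → 0, ΔJ = -1 — satisfied.
Rule(s) violated: ΔS.

forbidden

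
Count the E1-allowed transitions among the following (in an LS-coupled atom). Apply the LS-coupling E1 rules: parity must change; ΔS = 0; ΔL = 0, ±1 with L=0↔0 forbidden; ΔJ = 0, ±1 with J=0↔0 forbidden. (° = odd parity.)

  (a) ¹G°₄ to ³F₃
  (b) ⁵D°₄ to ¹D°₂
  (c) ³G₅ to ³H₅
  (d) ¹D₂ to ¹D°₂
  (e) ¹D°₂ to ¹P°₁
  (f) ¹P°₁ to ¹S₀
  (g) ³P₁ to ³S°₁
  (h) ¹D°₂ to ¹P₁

(a) forbidden (ΔS fails)
(b) forbidden (parity, ΔS, ΔJ fail)
(c) forbidden (parity fails)
(d) allowed
(e) forbidden (parity fails)
(f) allowed
(g) allowed
(h) allowed
Total allowed: 4 of 8.

4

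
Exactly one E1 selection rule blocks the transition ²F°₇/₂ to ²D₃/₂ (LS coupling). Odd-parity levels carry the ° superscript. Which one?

the ΔJ = 0, ±1 rule

ΔL = 0, ±1 (not L=0↔0): L: 3 → 2, ΔL = -1 — ok.
Parity must change: odd → even — ok.
ΔJ = 0, ±1 (not J=0↔0): J: 7/2 → 3/2, ΔJ = -2 — fails.
ΔS = 0: S: 1/2 → 1/2 — ok.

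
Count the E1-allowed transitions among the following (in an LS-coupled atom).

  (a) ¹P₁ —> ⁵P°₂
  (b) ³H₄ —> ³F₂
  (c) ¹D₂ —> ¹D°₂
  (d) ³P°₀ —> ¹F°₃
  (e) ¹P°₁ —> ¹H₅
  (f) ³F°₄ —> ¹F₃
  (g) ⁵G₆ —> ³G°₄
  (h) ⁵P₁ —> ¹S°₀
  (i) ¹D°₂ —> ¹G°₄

1

(a) forbidden (ΔS fails)
(b) forbidden (parity, ΔL, ΔJ fail)
(c) allowed
(d) forbidden (parity, ΔS, ΔL, ΔJ fail)
(e) forbidden (ΔL, ΔJ fail)
(f) forbidden (ΔS fails)
(g) forbidden (ΔS, ΔJ fail)
(h) forbidden (ΔS fails)
(i) forbidden (parity, ΔL, ΔJ fail)
Total allowed: 1 of 9.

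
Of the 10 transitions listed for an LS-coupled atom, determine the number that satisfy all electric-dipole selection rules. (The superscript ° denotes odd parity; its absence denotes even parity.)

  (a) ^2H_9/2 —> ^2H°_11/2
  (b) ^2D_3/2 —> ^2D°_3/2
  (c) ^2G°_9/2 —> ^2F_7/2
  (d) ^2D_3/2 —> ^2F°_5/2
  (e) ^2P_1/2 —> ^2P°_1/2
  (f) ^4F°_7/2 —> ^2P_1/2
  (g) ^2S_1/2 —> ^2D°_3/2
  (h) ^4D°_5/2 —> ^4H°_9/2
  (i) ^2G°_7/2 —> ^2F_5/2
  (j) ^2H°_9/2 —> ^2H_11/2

(a) allowed
(b) allowed
(c) allowed
(d) allowed
(e) allowed
(f) forbidden (ΔS, ΔL, ΔJ fail)
(g) forbidden (ΔL fails)
(h) forbidden (parity, ΔL, ΔJ fail)
(i) allowed
(j) allowed
Total allowed: 7 of 10.

7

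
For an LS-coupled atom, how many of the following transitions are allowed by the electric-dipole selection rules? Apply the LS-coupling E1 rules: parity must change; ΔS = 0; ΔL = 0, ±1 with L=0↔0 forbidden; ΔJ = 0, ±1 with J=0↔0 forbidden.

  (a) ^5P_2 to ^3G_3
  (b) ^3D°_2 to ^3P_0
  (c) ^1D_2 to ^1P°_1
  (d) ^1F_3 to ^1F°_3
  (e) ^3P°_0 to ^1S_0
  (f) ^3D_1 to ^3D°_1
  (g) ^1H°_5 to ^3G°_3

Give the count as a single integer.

3

(a) forbidden (parity, ΔS, ΔL fail)
(b) forbidden (ΔJ fails)
(c) allowed
(d) allowed
(e) forbidden (ΔS, ΔJ fail)
(f) allowed
(g) forbidden (parity, ΔS, ΔJ fail)
Total allowed: 3 of 7.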